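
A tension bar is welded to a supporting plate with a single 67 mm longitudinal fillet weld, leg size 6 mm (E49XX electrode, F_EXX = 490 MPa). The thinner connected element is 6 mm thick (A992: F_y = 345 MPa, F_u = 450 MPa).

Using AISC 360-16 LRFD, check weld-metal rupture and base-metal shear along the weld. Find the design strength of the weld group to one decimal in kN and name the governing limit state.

Weld metal: throat = 0.707×6 = 4.242 mm, L = 67 mm. φR_n = 0.75 × 0.6 × 490 × 4.242 × 67 = 62.7 kN.
Base metal shear (6 mm plate): yield φR_n = 1.0×0.6×345×6×67 = 83.2 kN; rupture φR_n = 0.75×0.6×450×6×67 = 81.4 kN; take 81.4 kN (rupture).
Governing: min(62.7, 81.4) = 62.7 kN → weld metal.

62.7 kN (weld metal governs)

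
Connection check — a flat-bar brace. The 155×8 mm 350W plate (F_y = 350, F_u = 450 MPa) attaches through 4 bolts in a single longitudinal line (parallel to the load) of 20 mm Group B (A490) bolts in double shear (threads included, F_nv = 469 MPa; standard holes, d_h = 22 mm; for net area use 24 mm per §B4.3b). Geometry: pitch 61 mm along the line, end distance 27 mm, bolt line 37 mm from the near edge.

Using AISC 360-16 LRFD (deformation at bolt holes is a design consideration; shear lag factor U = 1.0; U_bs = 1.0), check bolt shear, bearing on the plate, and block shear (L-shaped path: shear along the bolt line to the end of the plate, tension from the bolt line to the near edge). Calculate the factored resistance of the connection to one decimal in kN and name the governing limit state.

271.6 kN (block shear governs)

Bolt shear: A_b = π(20)²/4 = 314.16 mm². φR_n = 0.75 × 469 × 314.16 × 4 × 2 = 884.0 kN.
Bearing (8 mm plate, F_u = 450 MPa): end bolts L_c = 27 − 22/2 = 16, R_n = min(1.2×16×8×450, 2.4×20×8×450) = 69.12 kN/bolt; interior L_c = 61 − 22 = 39, R_n = 168.48 kN/bolt. φR_n = 0.75 × (1×69.12 + 3×168.48) = 430.9 kN.
Block shear: shear path 1×[27+3×61] = 1×210 mm, A_gv = 1680, A_nv = 1×(210 − 3.5×24)×8 = 1008 mm²; tension to near edge: (37 − 0.5×24)×8 = 200 mm². R_n = min(0.6×450×1008, 0.6×350×1680) + 1.0×450×200 = min(272.16, 352.8) + 90 = 362.16 kN. φR_n = 0.75 × 362.16 = 271.6 kN.
Governing: min(884.0, 430.9, 271.6) = 271.6 kN → block shear.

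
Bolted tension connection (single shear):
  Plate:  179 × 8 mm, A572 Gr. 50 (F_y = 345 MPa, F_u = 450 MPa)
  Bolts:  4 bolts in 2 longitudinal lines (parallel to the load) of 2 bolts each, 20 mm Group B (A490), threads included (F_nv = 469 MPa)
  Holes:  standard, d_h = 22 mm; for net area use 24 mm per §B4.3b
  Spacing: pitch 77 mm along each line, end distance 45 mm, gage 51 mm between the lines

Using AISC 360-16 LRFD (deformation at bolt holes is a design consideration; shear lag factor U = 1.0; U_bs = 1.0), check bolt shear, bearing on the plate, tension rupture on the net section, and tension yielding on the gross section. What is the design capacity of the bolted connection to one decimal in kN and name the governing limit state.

353.7 kN (net-section rupture governs)

Bolt shear: A_b = π(20)²/4 = 314.16 mm². φR_n = 0.75 × 469 × 314.16 × 4 × 1 = 442.0 kN.
Bearing (8 mm plate, F_u = 450 MPa): end bolts L_c = 45 − 22/2 = 34, R_n = min(1.2×34×8×450, 2.4×20×8×450) = 146.88 kN/bolt; interior L_c = 77 − 22 = 55, R_n = 172.8 kN/bolt. φR_n = 0.75 × (2×146.88 + 2×172.8) = 479.5 kN.
Tension rupture (net): A_n = (179 − 2×24)×8 = 1048 mm² (U = 1.0, A_e = A_n). φR_n = 0.75 × 450 × 1048 = 353.7 kN.
Tension yield (gross): A_g = 179×8 = 1432 mm². φR_n = 0.90 × 345 × 1432 = 444.6 kN.
Governing: min(442.0, 479.5, 353.7, 444.6) = 353.7 kN → net-section rupture.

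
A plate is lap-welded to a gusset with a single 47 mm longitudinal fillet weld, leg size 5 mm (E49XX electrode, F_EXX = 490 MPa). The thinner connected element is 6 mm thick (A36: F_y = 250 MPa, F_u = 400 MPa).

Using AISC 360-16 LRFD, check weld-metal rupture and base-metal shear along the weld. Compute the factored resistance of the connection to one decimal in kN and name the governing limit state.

36.6 kN (weld metal governs)

Weld metal: throat = 0.707×5 = 3.535 mm, L = 47 mm. φR_n = 0.75 × 0.6 × 490 × 3.535 × 47 = 36.6 kN.
Base metal shear (6 mm plate): yield φR_n = 1.0×0.6×250×6×47 = 42.3 kN; rupture φR_n = 0.75×0.6×400×6×47 = 50.8 kN; take 42.3 kN (yield).
Governing: min(36.6, 42.3) = 36.6 kN → weld metal.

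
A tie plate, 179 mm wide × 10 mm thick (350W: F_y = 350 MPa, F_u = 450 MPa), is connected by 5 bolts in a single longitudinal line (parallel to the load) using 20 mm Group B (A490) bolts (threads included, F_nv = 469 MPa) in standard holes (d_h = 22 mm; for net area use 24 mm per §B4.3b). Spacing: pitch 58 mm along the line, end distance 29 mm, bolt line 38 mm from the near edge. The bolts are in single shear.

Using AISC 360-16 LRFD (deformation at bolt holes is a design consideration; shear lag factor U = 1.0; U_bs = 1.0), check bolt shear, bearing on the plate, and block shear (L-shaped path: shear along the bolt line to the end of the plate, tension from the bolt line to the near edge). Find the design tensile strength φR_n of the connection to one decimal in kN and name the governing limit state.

Bolt shear: A_b = π(20)²/4 = 314.16 mm². φR_n = 0.75 × 469 × 314.16 × 5 × 1 = 552.5 kN.
Bearing (10 mm plate, F_u = 450 MPa): end bolts L_c = 29 − 22/2 = 18, R_n = min(1.2×18×10×450, 2.4×20×10×450) = 97.2 kN/bolt; interior L_c = 58 − 22 = 36, R_n = 194.4 kN/bolt. φR_n = 0.75 × (1×97.2 + 4×194.4) = 656.1 kN.
Block shear: shear path 1×[29+4×58] = 1×261 mm, A_gv = 2610, A_nv = 1×(261 − 4.5×24)×10 = 1530 mm²; tension to near edge: (38 − 0.5×24)×10 = 260 mm². R_n = min(0.6×450×1530, 0.6×350×2610) + 1.0×450×260 = min(413.1, 548.1) + 117 = 530.1 kN. φR_n = 0.75 × 530.1 = 397.6 kN.
Governing: min(552.5, 656.1, 397.6) = 397.6 kN → block shear.

397.6 kN (block shear governs)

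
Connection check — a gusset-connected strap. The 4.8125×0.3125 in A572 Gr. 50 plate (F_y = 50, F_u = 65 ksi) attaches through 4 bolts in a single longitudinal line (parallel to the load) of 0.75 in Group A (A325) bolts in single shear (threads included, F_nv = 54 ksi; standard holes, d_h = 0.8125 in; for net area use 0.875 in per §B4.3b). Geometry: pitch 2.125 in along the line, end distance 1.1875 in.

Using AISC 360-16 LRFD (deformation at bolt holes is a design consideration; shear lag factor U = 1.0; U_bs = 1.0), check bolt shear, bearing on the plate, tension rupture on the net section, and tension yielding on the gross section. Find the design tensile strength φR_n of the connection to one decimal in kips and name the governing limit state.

Bolt shear: A_b = π(0.75)²/4 = 0.44179 in². φR_n = 0.75 × 54 × 0.44179 × 4 × 1 = 71.6 kips.
Bearing (0.3125 in plate, F_u = 65 ksi): end bolts L_c = 1.1875 − 0.8125/2 = 0.78125, R_n = min(1.2×0.78125×0.3125×65, 2.4×0.75×0.3125×65) = 19.043 kips/bolt; interior L_c = 2.125 − 0.8125 = 1.3125, R_n = 31.992 kips/bolt. φR_n = 0.75 × (1×19.043 + 3×31.992) = 86.3 kips.
Tension rupture (net): A_n = (4.8125 − 1×0.875)×0.3125 = 1.2305 in² (U = 1.0, A_e = A_n). φR_n = 0.75 × 65 × 1.2305 = 60.0 kips.
Tension yield (gross): A_g = 4.8125×0.3125 = 1.5039 in². φR_n = 0.90 × 50 × 1.5039 = 67.7 kips.
Governing: min(71.6, 86.3, 60.0, 67.7) = 60.0 kips → net-section rupture.

60.0 kips (net-section rupture governs)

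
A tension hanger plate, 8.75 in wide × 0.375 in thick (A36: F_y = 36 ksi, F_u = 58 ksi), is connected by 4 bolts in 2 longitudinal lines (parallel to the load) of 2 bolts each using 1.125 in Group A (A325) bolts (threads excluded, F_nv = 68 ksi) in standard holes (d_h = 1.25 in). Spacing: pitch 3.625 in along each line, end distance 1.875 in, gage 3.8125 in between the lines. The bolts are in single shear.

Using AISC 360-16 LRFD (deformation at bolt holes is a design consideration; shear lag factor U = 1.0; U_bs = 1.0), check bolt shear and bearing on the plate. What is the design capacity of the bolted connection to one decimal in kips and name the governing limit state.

137.0 kips (bearing governs)

Bolt shear: A_b = π(1.125)²/4 = 0.99402 in². φR_n = 0.75 × 68 × 0.99402 × 4 × 1 = 202.8 kips.
Bearing (0.375 in plate, F_u = 58 ksi): end bolts L_c = 1.875 − 1.25/2 = 1.25, R_n = min(1.2×1.25×0.375×58, 2.4×1.125×0.375×58) = 32.625 kips/bolt; interior L_c = 3.625 − 1.25 = 2.375, R_n = 58.725 kips/bolt. φR_n = 0.75 × (2×32.625 + 2×58.725) = 137.0 kips.
Governing: min(202.8, 137.0) = 137.0 kips → bearing.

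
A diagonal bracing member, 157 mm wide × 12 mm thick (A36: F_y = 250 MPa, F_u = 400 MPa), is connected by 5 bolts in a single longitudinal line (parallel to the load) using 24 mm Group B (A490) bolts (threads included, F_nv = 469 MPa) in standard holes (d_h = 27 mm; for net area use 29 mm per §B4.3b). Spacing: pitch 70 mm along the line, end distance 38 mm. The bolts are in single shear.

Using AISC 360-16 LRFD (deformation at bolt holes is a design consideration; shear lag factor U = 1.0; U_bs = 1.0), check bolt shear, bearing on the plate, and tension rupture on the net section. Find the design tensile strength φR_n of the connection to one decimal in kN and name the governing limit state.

460.8 kN (net-section rupture governs)

Bolt shear: A_b = π(24)²/4 = 452.39 mm². φR_n = 0.75 × 469 × 452.39 × 5 × 1 = 795.6 kN.
Bearing (12 mm plate, F_u = 400 MPa): end bolts L_c = 38 − 27/2 = 24.5, R_n = min(1.2×24.5×12×400, 2.4×24×12×400) = 141.12 kN/bolt; interior L_c = 70 − 27 = 43, R_n = 247.68 kN/bolt. φR_n = 0.75 × (1×141.12 + 4×247.68) = 848.9 kN.
Tension rupture (net): A_n = (157 − 1×29)×12 = 1536 mm² (U = 1.0, A_e = A_n). φR_n = 0.75 × 400 × 1536 = 460.8 kN.
Governing: min(795.6, 848.9, 460.8) = 460.8 kN → net-section rupture.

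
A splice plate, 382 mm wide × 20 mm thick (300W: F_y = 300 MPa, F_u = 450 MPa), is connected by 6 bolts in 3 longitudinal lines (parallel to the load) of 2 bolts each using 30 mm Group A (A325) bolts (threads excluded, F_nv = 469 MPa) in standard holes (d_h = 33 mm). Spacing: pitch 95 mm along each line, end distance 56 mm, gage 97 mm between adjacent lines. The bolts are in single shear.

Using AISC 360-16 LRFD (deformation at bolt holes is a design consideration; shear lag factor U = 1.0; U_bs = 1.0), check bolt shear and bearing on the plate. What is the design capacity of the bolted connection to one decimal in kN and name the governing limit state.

1491.8 kN (bolt shear governs)

Bolt shear: A_b = π(30)²/4 = 706.86 mm². φR_n = 0.75 × 469 × 706.86 × 6 × 1 = 1491.8 kN.
Bearing (20 mm plate, F_u = 450 MPa): end bolts L_c = 56 − 33/2 = 39.5, R_n = min(1.2×39.5×20×450, 2.4×30×20×450) = 426.6 kN/bolt; interior L_c = 95 − 33 = 62, R_n = 648 kN/bolt. φR_n = 0.75 × (3×426.6 + 3×648) = 2417.9 kN.
Governing: min(1491.8, 2417.9) = 1491.8 kN → bolt shear.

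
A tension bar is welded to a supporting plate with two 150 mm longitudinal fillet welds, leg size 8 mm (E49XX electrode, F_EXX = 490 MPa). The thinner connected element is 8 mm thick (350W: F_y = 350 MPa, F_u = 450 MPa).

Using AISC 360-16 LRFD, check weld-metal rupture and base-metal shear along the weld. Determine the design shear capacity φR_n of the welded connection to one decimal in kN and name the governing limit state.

374.1 kN (weld metal governs)

Weld metal: throat = 0.707×8 = 5.656 mm, L = 2×150 = 300 mm. φR_n = 0.75 × 0.6 × 490 × 5.656 × 300 = 374.1 kN.
Base metal shear (8 mm plate): yield φR_n = 1.0×0.6×350×8×300 = 504.0 kN; rupture φR_n = 0.75×0.6×450×8×300 = 486.0 kN; take 486.0 kN (rupture).
Governing: min(374.1, 486.0) = 374.1 kN → weld metal.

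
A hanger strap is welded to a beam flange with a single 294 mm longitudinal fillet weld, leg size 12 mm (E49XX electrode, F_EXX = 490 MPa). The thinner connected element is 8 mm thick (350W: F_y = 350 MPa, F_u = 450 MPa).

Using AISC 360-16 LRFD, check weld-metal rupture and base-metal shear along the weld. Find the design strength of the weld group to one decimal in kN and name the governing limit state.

Weld metal: throat = 0.707×12 = 8.484 mm, L = 294 mm. φR_n = 0.75 × 0.6 × 490 × 8.484 × 294 = 550.0 kN.
Base metal shear (8 mm plate): yield φR_n = 1.0×0.6×350×8×294 = 493.9 kN; rupture φR_n = 0.75×0.6×450×8×294 = 476.3 kN; take 476.3 kN (rupture).
Governing: min(550.0, 476.3) = 476.3 kN → base-metal shear.

476.3 kN (base-metal shear governs)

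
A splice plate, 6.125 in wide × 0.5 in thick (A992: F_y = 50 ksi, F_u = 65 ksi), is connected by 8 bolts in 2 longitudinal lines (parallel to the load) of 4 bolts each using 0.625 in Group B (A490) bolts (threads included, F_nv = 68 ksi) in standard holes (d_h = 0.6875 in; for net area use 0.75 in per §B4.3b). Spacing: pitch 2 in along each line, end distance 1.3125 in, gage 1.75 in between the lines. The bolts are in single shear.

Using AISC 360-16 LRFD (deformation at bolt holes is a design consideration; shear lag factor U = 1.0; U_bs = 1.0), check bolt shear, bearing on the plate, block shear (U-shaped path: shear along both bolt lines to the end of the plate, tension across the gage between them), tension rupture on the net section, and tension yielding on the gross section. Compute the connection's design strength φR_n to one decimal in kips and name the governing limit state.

112.7 kips (net-section rupture governs)

Bolt shear: A_b = π(0.625)²/4 = 0.3068 in². φR_n = 0.75 × 68 × 0.3068 × 8 × 1 = 125.2 kips.
Bearing (0.5 in plate, F_u = 65 ksi): end bolts L_c = 1.3125 − 0.6875/2 = 0.96875, R_n = min(1.2×0.96875×0.5×65, 2.4×0.625×0.5×65) = 37.781 kips/bolt; interior L_c = 2 − 0.6875 = 1.3125, R_n = 48.75 kips/bolt. φR_n = 0.75 × (2×37.781 + 6×48.75) = 276.0 kips.
Block shear: shear path 2×[1.3125+3×2] = 2×7.3125 in, A_gv = 7.3125, A_nv = 2×(7.3125 − 3.5×0.75)×0.5 = 4.6875 in²; tension across gage: (1.75 − 1×0.75)×0.5 = 0.5 in². R_n = min(0.6×65×4.6875, 0.6×50×7.3125) + 1.0×65×0.5 = min(182.81, 219.38) + 32.5 = 215.31 kips. φR_n = 0.75 × 215.31 = 161.5 kips.
Tension rupture (net): A_n = (6.125 − 2×0.75)×0.5 = 2.3125 in² (U = 1.0, A_e = A_n). φR_n = 0.75 × 65 × 2.3125 = 112.7 kips.
Tension yield (gross): A_g = 6.125×0.5 = 3.0625 in². φR_n = 0.90 × 50 × 3.0625 = 137.8 kips.
Governing: min(125.2, 276.0, 161.5, 112.7, 137.8) = 112.7 kips → net-section rupture.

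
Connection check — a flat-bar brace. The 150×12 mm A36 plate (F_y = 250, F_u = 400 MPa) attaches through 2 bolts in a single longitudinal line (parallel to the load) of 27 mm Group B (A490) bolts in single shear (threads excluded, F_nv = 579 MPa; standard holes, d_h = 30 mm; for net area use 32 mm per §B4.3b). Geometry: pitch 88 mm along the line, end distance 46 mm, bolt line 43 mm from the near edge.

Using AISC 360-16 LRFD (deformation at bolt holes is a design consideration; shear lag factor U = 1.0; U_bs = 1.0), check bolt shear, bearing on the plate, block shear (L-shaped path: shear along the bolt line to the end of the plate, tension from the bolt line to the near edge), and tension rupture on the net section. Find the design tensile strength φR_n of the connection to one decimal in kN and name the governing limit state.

278.1 kN (block shear governs)

Bolt shear: A_b = π(27)²/4 = 572.56 mm². φR_n = 0.75 × 579 × 572.56 × 2 × 1 = 497.3 kN.
Bearing (12 mm plate, F_u = 400 MPa): end bolts L_c = 46 − 30/2 = 31, R_n = min(1.2×31×12×400, 2.4×27×12×400) = 178.56 kN/bolt; interior L_c = 88 − 30 = 58, R_n = 311.04 kN/bolt. φR_n = 0.75 × (1×178.56 + 1×311.04) = 367.2 kN.
Block shear: shear path 1×[46+1×88] = 1×134 mm, A_gv = 1608, A_nv = 1×(134 − 1.5×32)×12 = 1032 mm²; tension to near edge: (43 − 0.5×32)×12 = 324 mm². R_n = min(0.6×400×1032, 0.6×250×1608) + 1.0×400×324 = min(247.68, 241.2) + 129.6 = 370.8 kN. φR_n = 0.75 × 370.8 = 278.1 kN.
Tension rupture (net): A_n = (150 − 1×32)×12 = 1416 mm² (U = 1.0, A_e = A_n). φR_n = 0.75 × 400 × 1416 = 424.8 kN.
Governing: min(497.3, 367.2, 278.1, 424.8) = 278.1 kN → block shear.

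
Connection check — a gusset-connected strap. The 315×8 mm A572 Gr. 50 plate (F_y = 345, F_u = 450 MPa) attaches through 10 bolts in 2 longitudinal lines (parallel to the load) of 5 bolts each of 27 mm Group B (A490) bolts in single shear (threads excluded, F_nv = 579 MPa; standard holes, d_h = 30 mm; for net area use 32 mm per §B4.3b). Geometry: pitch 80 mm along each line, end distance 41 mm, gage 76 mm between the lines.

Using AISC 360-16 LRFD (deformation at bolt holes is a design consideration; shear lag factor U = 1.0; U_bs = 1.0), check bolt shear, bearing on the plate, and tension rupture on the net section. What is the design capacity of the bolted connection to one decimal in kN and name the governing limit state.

Bolt shear: A_b = π(27)²/4 = 572.56 mm². φR_n = 0.75 × 579 × 572.56 × 10 × 1 = 2486.3 kN.
Bearing (8 mm plate, F_u = 450 MPa): end bolts L_c = 41 − 30/2 = 26, R_n = min(1.2×26×8×450, 2.4×27×8×450) = 112.32 kN/bolt; interior L_c = 80 − 30 = 50, R_n = 216 kN/bolt. φR_n = 0.75 × (2×112.32 + 8×216) = 1464.5 kN.
Tension rupture (net): A_n = (315 − 2×32)×8 = 2008 mm² (U = 1.0, A_e = A_n). φR_n = 0.75 × 450 × 2008 = 677.7 kN.
Governing: min(2486.3, 1464.5, 677.7) = 677.7 kN → net-section rupture.

677.7 kN (net-section rupture governs)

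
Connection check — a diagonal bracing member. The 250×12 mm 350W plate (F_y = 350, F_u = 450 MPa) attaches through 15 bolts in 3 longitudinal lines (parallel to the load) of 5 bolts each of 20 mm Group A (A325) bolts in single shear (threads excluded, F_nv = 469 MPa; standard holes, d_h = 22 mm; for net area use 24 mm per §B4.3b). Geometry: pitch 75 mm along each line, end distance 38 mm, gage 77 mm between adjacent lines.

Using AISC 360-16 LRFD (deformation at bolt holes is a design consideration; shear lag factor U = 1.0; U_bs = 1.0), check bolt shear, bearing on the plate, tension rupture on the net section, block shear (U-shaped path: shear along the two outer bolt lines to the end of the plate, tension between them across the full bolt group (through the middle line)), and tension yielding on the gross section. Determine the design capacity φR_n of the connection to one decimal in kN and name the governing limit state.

720.9 kN (net-section rupture governs)

Bolt shear: A_b = π(20)²/4 = 314.16 mm². φR_n = 0.75 × 469 × 314.16 × 15 × 1 = 1657.6 kN.
Bearing (12 mm plate, F_u = 450 MPa): end bolts L_c = 38 − 22/2 = 27, R_n = min(1.2×27×12×450, 2.4×20×12×450) = 174.96 kN/bolt; interior L_c = 75 − 22 = 53, R_n = 259.2 kN/bolt. φR_n = 0.75 × (3×174.96 + 12×259.2) = 2726.5 kN.
Tension rupture (net): A_n = (250 − 3×24)×12 = 2136 mm² (U = 1.0, A_e = A_n). φR_n = 0.75 × 450 × 2136 = 720.9 kN.
Block shear: shear path 2×[38+4×75] = 2×338 mm, A_gv = 8112, A_nv = 2×(338 − 4.5×24)×12 = 5520 mm²; tension across gage: (154 − 2×24)×12 = 1272 mm². R_n = min(0.6×450×5520, 0.6×350×8112) + 1.0×450×1272 = min(1490.4, 1703.5) + 572.4 = 2062.8 kN. φR_n = 0.75 × 2062.8 = 1547.1 kN.
Tension yield (gross): A_g = 250×12 = 3000 mm². φR_n = 0.90 × 350 × 3000 = 945.0 kN.
Governing: min(1657.6, 2726.5, 720.9, 1547.1, 945.0) = 720.9 kN → net-section rupture.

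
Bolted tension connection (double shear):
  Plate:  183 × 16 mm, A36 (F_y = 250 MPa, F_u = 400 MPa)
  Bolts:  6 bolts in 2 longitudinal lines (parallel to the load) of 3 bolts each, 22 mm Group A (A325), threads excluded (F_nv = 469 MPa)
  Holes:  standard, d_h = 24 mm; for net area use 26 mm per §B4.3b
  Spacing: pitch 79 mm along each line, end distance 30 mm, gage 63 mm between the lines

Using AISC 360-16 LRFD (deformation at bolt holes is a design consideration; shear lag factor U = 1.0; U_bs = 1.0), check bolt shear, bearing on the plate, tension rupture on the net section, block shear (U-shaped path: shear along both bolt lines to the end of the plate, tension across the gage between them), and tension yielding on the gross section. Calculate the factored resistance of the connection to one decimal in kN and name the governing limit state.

628.8 kN (net-section rupture governs)

Bolt shear: A_b = π(22)²/4 = 380.13 mm². φR_n = 0.75 × 469 × 380.13 × 6 × 2 = 1604.5 kN.
Bearing (16 mm plate, F_u = 400 MPa): end bolts L_c = 30 − 24/2 = 18, R_n = min(1.2×18×16×400, 2.4×22×16×400) = 138.24 kN/bolt; interior L_c = 79 − 24 = 55, R_n = 337.92 kN/bolt. φR_n = 0.75 × (2×138.24 + 4×337.92) = 1221.1 kN.
Tension rupture (net): A_n = (183 − 2×26)×16 = 2096 mm² (U = 1.0, A_e = A_n). φR_n = 0.75 × 400 × 2096 = 628.8 kN.
Block shear: shear path 2×[30+2×79] = 2×188 mm, A_gv = 6016, A_nv = 2×(188 − 2.5×26)×16 = 3936 mm²; tension across gage: (63 − 1×26)×16 = 592 mm². R_n = min(0.6×400×3936, 0.6×250×6016) + 1.0×400×592 = min(944.64, 902.4) + 236.8 = 1139.2 kN. φR_n = 0.75 × 1139.2 = 854.4 kN.
Tension yield (gross): A_g = 183×16 = 2928 mm². φR_n = 0.90 × 250 × 2928 = 658.8 kN.
Governing: min(1604.5, 1221.1, 628.8, 854.4, 658.8) = 628.8 kN → net-section rupture.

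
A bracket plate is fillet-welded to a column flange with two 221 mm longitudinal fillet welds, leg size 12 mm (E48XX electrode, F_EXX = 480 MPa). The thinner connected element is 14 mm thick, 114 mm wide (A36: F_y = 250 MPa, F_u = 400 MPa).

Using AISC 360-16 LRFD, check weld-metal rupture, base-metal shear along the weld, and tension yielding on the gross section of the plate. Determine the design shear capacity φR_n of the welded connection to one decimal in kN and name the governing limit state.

359.1 kN (gross-section yield governs)

Weld metal: throat = 0.707×12 = 8.484 mm, L = 2×221 = 442 mm. φR_n = 0.75 × 0.6 × 480 × 8.484 × 442 = 810.0 kN.
Base metal shear (14 mm plate): yield φR_n = 1.0×0.6×250×14×442 = 928.2 kN; rupture φR_n = 0.75×0.6×400×14×442 = 1113.8 kN; take 928.2 kN (yield).
Tension yield (gross): A_g = 114×14 = 1596 mm². φR_n = 0.90 × 250 × 1596 = 359.1 kN.
Governing: min(810.0, 928.2, 359.1) = 359.1 kN → gross-section yield.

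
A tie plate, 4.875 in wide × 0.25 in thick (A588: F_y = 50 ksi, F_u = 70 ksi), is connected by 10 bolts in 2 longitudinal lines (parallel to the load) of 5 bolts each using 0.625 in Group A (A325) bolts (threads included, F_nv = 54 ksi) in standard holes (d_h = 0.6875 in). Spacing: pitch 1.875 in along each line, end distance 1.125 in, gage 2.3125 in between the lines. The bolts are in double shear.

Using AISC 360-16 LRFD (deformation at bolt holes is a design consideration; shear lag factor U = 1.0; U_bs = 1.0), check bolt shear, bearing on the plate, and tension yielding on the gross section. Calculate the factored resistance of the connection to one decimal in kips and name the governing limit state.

54.8 kips (gross-section yield governs)

Bolt shear: A_b = π(0.625)²/4 = 0.3068 in². φR_n = 0.75 × 54 × 0.3068 × 10 × 2 = 248.5 kips.
Bearing (0.25 in plate, F_u = 70 ksi): end bolts L_c = 1.125 − 0.6875/2 = 0.78125, R_n = min(1.2×0.78125×0.25×70, 2.4×0.625×0.25×70) = 16.406 kips/bolt; interior L_c = 1.875 − 0.6875 = 1.1875, R_n = 24.938 kips/bolt. φR_n = 0.75 × (2×16.406 + 8×24.938) = 174.2 kips.
Tension yield (gross): A_g = 4.875×0.25 = 1.2188 in². φR_n = 0.90 × 50 × 1.2188 = 54.8 kips.
Governing: min(248.5, 174.2, 54.8) = 54.8 kips → gross-section yield.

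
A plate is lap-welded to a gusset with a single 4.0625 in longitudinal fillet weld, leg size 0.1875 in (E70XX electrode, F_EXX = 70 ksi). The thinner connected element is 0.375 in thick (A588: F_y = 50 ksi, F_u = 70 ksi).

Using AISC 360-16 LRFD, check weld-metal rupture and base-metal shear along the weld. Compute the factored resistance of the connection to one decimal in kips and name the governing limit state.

Weld metal: throat = 0.707×0.1875 = 0.13256 in, L = 4.0625 in. φR_n = 0.75 × 0.6 × 70 × 0.13256 × 4.0625 = 17.0 kips.
Base metal shear (0.375 in plate): yield φR_n = 1.0×0.6×50×0.375×4.0625 = 45.7 kips; rupture φR_n = 0.75×0.6×70×0.375×4.0625 = 48.0 kips; take 45.7 kips (yield).
Governing: min(17.0, 45.7) = 17.0 kips → weld metal.

17.0 kips (weld metal governs)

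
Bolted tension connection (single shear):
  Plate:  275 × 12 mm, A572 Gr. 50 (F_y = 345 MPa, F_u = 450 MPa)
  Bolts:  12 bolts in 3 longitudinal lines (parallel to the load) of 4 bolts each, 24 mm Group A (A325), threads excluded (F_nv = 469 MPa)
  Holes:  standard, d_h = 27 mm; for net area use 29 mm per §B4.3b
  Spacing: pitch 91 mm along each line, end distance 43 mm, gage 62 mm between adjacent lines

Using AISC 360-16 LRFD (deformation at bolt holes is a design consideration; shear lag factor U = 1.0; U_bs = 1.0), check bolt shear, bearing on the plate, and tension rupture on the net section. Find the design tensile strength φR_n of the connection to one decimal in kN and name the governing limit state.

761.4 kN (net-section rupture governs)

Bolt shear: A_b = π(24)²/4 = 452.39 mm². φR_n = 0.75 × 469 × 452.39 × 12 × 1 = 1909.5 kN.
Bearing (12 mm plate, F_u = 450 MPa): end bolts L_c = 43 − 27/2 = 29.5, R_n = min(1.2×29.5×12×450, 2.4×24×12×450) = 191.16 kN/bolt; interior L_c = 91 − 27 = 64, R_n = 311.04 kN/bolt. φR_n = 0.75 × (3×191.16 + 9×311.04) = 2529.6 kN.
Tension rupture (net): A_n = (275 − 3×29)×12 = 2256 mm² (U = 1.0, A_e = A_n). φR_n = 0.75 × 450 × 2256 = 761.4 kN.
Governing: min(1909.5, 2529.6, 761.4) = 761.4 kN → net-section rupture.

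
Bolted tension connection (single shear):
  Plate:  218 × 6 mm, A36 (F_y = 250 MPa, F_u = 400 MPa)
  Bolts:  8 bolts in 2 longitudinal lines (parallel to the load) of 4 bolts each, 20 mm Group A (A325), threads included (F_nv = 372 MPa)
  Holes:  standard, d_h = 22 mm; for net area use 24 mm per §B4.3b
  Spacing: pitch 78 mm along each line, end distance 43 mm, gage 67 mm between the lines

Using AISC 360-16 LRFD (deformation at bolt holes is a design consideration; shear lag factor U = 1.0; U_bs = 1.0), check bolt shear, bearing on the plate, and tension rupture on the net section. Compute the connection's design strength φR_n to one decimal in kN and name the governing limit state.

306.0 kN (net-section rupture governs)

Bolt shear: A_b = π(20)²/4 = 314.16 mm². φR_n = 0.75 × 372 × 314.16 × 8 × 1 = 701.2 kN.
Bearing (6 mm plate, F_u = 400 MPa): end bolts L_c = 43 − 22/2 = 32, R_n = min(1.2×32×6×400, 2.4×20×6×400) = 92.16 kN/bolt; interior L_c = 78 − 22 = 56, R_n = 115.2 kN/bolt. φR_n = 0.75 × (2×92.16 + 6×115.2) = 656.6 kN.
Tension rupture (net): A_n = (218 − 2×24)×6 = 1020 mm² (U = 1.0, A_e = A_n). φR_n = 0.75 × 400 × 1020 = 306.0 kN.
Governing: min(701.2, 656.6, 306.0) = 306.0 kN → net-section rupture.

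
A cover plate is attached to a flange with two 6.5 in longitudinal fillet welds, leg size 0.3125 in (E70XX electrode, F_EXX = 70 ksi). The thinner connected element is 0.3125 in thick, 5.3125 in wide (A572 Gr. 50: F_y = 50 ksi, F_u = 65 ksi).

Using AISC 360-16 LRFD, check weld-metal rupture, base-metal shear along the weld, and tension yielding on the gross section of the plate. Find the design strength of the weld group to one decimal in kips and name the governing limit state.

74.7 kips (gross-section yield governs)

Weld metal: throat = 0.707×0.3125 = 0.22094 in, L = 2×6.5 = 13 in. φR_n = 0.75 × 0.6 × 70 × 0.22094 × 13 = 90.5 kips.
Base metal shear (0.3125 in plate): yield φR_n = 1.0×0.6×50×0.3125×13 = 121.9 kips; rupture φR_n = 0.75×0.6×65×0.3125×13 = 118.8 kips; take 118.8 kips (rupture).
Tension yield (gross): A_g = 5.3125×0.3125 = 1.6602 in². φR_n = 0.90 × 50 × 1.6602 = 74.7 kips.
Governing: min(90.5, 118.8, 74.7) = 74.7 kips → gross-section yield.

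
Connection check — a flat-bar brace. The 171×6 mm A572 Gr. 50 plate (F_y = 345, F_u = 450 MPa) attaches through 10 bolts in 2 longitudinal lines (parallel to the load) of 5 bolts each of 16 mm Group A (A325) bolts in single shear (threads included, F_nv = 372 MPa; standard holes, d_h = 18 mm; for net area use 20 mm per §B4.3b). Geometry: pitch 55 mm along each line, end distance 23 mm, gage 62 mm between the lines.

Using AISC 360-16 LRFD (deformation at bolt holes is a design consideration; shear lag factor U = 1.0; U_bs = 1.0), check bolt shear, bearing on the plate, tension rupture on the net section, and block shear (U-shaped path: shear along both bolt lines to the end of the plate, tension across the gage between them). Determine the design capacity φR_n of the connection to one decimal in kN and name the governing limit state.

Bolt shear: A_b = π(16)²/4 = 201.06 mm². φR_n = 0.75 × 372 × 201.06 × 10 × 1 = 561.0 kN.
Bearing (6 mm plate, F_u = 450 MPa): end bolts L_c = 23 − 18/2 = 14, R_n = min(1.2×14×6×450, 2.4×16×6×450) = 45.36 kN/bolt; interior L_c = 55 − 18 = 37, R_n = 103.68 kN/bolt. φR_n = 0.75 × (2×45.36 + 8×103.68) = 690.1 kN.
Tension rupture (net): A_n = (171 − 2×20)×6 = 786 mm² (U = 1.0, A_e = A_n). φR_n = 0.75 × 450 × 786 = 265.3 kN.
Block shear: shear path 2×[23+4×55] = 2×243 mm, A_gv = 2916, A_nv = 2×(243 − 4.5×20)×6 = 1836 mm²; tension across gage: (62 − 1×20)×6 = 252 mm². R_n = min(0.6×450×1836, 0.6×345×2916) + 1.0×450×252 = min(495.72, 603.61) + 113.4 = 609.12 kN. φR_n = 0.75 × 609.12 = 456.8 kN.
Governing: min(561.0, 690.1, 265.3, 456.8) = 265.3 kN → net-section rupture.

265.3 kN (net-section rupture governs)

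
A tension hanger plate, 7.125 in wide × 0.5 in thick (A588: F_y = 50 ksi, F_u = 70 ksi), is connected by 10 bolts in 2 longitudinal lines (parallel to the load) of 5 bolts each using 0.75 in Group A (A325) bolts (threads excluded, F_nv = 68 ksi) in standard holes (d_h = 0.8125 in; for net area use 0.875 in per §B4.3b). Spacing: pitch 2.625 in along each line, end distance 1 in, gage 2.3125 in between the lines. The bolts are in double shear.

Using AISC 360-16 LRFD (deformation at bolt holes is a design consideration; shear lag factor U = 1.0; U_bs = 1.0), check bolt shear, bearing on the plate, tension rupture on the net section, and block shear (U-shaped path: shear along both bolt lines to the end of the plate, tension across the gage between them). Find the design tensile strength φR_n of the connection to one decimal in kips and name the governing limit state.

141.1 kips (net-section rupture governs)

Bolt shear: A_b = π(0.75)²/4 = 0.44179 in². φR_n = 0.75 × 68 × 0.44179 × 10 × 2 = 450.6 kips.
Bearing (0.5 in plate, F_u = 70 ksi): end bolts L_c = 1 − 0.8125/2 = 0.59375, R_n = min(1.2×0.59375×0.5×70, 2.4×0.75×0.5×70) = 24.938 kips/bolt; interior L_c = 2.625 − 0.8125 = 1.8125, R_n = 63 kips/bolt. φR_n = 0.75 × (2×24.938 + 8×63) = 415.4 kips.
Tension rupture (net): A_n = (7.125 − 2×0.875)×0.5 = 2.6875 in² (U = 1.0, A_e = A_n). φR_n = 0.75 × 70 × 2.6875 = 141.1 kips.
Block shear: shear path 2×[1+4×2.625] = 2×11.5 in, A_gv = 11.5, A_nv = 2×(11.5 − 4.5×0.875)×0.5 = 7.5625 in²; tension across gage: (2.3125 − 1×0.875)×0.5 = 0.71875 in². R_n = min(0.6×70×7.5625, 0.6×50×11.5) + 1.0×70×0.71875 = min(317.63, 345) + 50.313 = 367.94 kips. φR_n = 0.75 × 367.94 = 276.0 kips.
Governing: min(450.6, 415.4, 141.1, 276.0) = 141.1 kips → net-section rupture.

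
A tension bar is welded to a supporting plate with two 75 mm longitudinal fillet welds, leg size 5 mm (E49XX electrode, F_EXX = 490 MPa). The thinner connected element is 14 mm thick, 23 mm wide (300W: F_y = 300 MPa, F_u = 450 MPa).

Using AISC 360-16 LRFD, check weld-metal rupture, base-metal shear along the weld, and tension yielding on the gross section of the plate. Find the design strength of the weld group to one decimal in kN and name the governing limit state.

86.9 kN (gross-section yield governs)

Weld metal: throat = 0.707×5 = 3.535 mm, L = 2×75 = 150 mm. φR_n = 0.75 × 0.6 × 490 × 3.535 × 150 = 116.9 kN.
Base metal shear (14 mm plate): yield φR_n = 1.0×0.6×300×14×150 = 378.0 kN; rupture φR_n = 0.75×0.6×450×14×150 = 425.3 kN; take 378.0 kN (yield).
Tension yield (gross): A_g = 23×14 = 322 mm². φR_n = 0.90 × 300 × 322 = 86.9 kN.
Governing: min(116.9, 378.0, 86.9) = 86.9 kN → gross-section yield.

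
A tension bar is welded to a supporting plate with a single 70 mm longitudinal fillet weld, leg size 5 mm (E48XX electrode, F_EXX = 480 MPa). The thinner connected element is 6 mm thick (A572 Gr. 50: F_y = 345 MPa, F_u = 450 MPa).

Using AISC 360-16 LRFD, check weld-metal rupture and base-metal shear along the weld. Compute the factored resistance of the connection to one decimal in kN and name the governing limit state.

Weld metal: throat = 0.707×5 = 3.535 mm, L = 70 mm. φR_n = 0.75 × 0.6 × 480 × 3.535 × 70 = 53.4 kN.
Base metal shear (6 mm plate): yield φR_n = 1.0×0.6×345×6×70 = 86.9 kN; rupture φR_n = 0.75×0.6×450×6×70 = 85.1 kN; take 85.1 kN (rupture).
Governing: min(53.4, 85.1) = 53.4 kN → weld metal.

53.4 kN (weld metal governs)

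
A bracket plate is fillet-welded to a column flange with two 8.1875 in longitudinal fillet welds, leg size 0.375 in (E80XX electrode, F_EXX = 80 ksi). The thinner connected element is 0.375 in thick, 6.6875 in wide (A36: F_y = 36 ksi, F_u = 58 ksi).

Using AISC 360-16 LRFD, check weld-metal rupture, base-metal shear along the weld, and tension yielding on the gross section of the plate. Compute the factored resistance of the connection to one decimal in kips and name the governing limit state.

Weld metal: throat = 0.707×0.375 = 0.26513 in, L = 2×8.1875 = 16.375 in. φR_n = 0.75 × 0.6 × 80 × 0.26513 × 16.375 = 156.3 kips.
Base metal shear (0.375 in plate): yield φR_n = 1.0×0.6×36×0.375×16.375 = 132.6 kips; rupture φR_n = 0.75×0.6×58×0.375×16.375 = 160.3 kips; take 132.6 kips (yield).
Tension yield (gross): A_g = 6.6875×0.375 = 2.5078 in². φR_n = 0.90 × 36 × 2.5078 = 81.3 kips.
Governing: min(156.3, 132.6, 81.3) = 81.3 kips → gross-section yield.

81.3 kips (gross-section yield governs)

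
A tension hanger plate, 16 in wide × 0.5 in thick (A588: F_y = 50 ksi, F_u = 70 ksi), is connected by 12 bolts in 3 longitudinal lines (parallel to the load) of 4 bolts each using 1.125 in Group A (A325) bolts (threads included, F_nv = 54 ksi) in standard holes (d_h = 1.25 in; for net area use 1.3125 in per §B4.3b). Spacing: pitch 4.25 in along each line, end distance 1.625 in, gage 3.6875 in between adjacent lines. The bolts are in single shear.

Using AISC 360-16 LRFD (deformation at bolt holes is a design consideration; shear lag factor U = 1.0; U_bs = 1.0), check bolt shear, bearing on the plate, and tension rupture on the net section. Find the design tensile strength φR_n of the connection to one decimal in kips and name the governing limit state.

316.6 kips (net-section rupture governs)

Bolt shear: A_b = π(1.125)²/4 = 0.99402 in². φR_n = 0.75 × 54 × 0.99402 × 12 × 1 = 483.1 kips.
Bearing (0.5 in plate, F_u = 70 ksi): end bolts L_c = 1.625 − 1.25/2 = 1, R_n = min(1.2×1×0.5×70, 2.4×1.125×0.5×70) = 42 kips/bolt; interior L_c = 4.25 − 1.25 = 3, R_n = 94.5 kips/bolt. φR_n = 0.75 × (3×42 + 9×94.5) = 732.4 kips.
Tension rupture (net): A_n = (16 − 3×1.3125)×0.5 = 6.0313 in² (U = 1.0, A_e = A_n). φR_n = 0.75 × 70 × 6.0313 = 316.6 kips.
Governing: min(483.1, 732.4, 316.6) = 316.6 kips → net-section rupture.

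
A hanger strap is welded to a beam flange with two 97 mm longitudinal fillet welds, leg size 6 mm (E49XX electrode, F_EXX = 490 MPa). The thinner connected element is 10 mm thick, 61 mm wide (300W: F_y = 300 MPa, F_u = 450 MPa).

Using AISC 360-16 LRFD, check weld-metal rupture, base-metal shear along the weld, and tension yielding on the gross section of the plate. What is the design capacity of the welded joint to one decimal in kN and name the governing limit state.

Weld metal: throat = 0.707×6 = 4.242 mm, L = 2×97 = 194 mm. φR_n = 0.75 × 0.6 × 490 × 4.242 × 194 = 181.5 kN.
Base metal shear (10 mm plate): yield φR_n = 1.0×0.6×300×10×194 = 349.2 kN; rupture φR_n = 0.75×0.6×450×10×194 = 392.9 kN; take 349.2 kN (yield).
Tension yield (gross): A_g = 61×10 = 610 mm². φR_n = 0.90 × 300 × 610 = 164.7 kN.
Governing: min(181.5, 349.2, 164.7) = 164.7 kN → gross-section yield.

164.7 kN (gross-section yield governs)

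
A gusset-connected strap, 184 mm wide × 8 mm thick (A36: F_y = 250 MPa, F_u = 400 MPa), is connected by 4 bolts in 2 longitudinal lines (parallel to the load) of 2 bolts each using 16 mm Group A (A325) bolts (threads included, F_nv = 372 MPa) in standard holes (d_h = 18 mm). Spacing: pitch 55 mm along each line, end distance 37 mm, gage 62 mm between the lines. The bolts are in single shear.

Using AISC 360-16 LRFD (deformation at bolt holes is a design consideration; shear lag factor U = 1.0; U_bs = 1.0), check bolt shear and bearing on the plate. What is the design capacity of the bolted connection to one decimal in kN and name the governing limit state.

224.4 kN (bolt shear governs)

Bolt shear: A_b = π(16)²/4 = 201.06 mm². φR_n = 0.75 × 372 × 201.06 × 4 × 1 = 224.4 kN.
Bearing (8 mm plate, F_u = 400 MPa): end bolts L_c = 37 − 18/2 = 28, R_n = min(1.2×28×8×400, 2.4×16×8×400) = 107.52 kN/bolt; interior L_c = 55 − 18 = 37, R_n = 122.88 kN/bolt. φR_n = 0.75 × (2×107.52 + 2×122.88) = 345.6 kN.
Governing: min(224.4, 345.6) = 224.4 kN → bolt shear.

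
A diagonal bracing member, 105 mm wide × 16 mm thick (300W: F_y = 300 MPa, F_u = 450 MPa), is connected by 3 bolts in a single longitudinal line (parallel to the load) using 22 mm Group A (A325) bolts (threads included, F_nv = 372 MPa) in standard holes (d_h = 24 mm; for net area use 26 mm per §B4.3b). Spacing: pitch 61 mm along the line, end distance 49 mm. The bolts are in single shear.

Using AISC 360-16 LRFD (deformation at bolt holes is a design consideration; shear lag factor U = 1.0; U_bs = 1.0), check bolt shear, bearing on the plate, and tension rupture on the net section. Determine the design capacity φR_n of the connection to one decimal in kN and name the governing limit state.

Bolt shear: A_b = π(22)²/4 = 380.13 mm². φR_n = 0.75 × 372 × 380.13 × 3 × 1 = 318.2 kN.
Bearing (16 mm plate, F_u = 450 MPa): end bolts L_c = 49 − 24/2 = 37, R_n = min(1.2×37×16×450, 2.4×22×16×450) = 319.68 kN/bolt; interior L_c = 61 − 24 = 37, R_n = 319.68 kN/bolt. φR_n = 0.75 × (1×319.68 + 2×319.68) = 719.3 kN.
Tension rupture (net): A_n = (105 − 1×26)×16 = 1264 mm² (U = 1.0, A_e = A_n). φR_n = 0.75 × 450 × 1264 = 426.6 kN.
Governing: min(318.2, 719.3, 426.6) = 318.2 kN → bolt shear.

318.2 kN (bolt shear governs)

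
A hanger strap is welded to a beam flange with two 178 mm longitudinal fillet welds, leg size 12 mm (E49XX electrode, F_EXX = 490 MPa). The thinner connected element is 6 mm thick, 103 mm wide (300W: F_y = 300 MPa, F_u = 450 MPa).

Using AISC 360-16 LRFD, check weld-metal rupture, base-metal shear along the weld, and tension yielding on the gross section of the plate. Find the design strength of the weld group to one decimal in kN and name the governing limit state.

166.9 kN (gross-section yield governs)

Weld metal: throat = 0.707×12 = 8.484 mm, L = 2×178 = 356 mm. φR_n = 0.75 × 0.6 × 490 × 8.484 × 356 = 666.0 kN.
Base metal shear (6 mm plate): yield φR_n = 1.0×0.6×300×6×356 = 384.5 kN; rupture φR_n = 0.75×0.6×450×6×356 = 432.5 kN; take 384.5 kN (yield).
Tension yield (gross): A_g = 103×6 = 618 mm². φR_n = 0.90 × 300 × 618 = 166.9 kN.
Governing: min(666.0, 384.5, 166.9) = 166.9 kN → gross-section yield.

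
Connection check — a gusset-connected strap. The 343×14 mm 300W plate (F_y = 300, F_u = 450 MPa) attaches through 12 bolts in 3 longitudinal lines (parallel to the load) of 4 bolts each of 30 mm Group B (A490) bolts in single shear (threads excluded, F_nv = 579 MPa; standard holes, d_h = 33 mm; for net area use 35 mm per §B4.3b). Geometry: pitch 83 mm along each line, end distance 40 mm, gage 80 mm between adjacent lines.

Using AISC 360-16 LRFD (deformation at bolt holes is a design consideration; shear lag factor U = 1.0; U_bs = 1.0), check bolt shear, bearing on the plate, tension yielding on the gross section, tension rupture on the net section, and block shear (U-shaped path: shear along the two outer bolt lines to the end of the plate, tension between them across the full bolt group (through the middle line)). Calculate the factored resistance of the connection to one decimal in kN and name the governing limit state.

Bolt shear: A_b = π(30)²/4 = 706.86 mm². φR_n = 0.75 × 579 × 706.86 × 12 × 1 = 3683.4 kN.
Bearing (14 mm plate, F_u = 450 MPa): end bolts L_c = 40 − 33/2 = 23.5, R_n = min(1.2×23.5×14×450, 2.4×30×14×450) = 177.66 kN/bolt; interior L_c = 83 − 33 = 50, R_n = 378 kN/bolt. φR_n = 0.75 × (3×177.66 + 9×378) = 2951.2 kN.
Tension yield (gross): A_g = 343×14 = 4802 mm². φR_n = 0.90 × 300 × 4802 = 1296.5 kN.
Tension rupture (net): A_n = (343 − 3×35)×14 = 3332 mm² (U = 1.0, A_e = A_n). φR_n = 0.75 × 450 × 3332 = 1124.6 kN.
Block shear: shear path 2×[40+3×83] = 2×289 mm, A_gv = 8092, A_nv = 2×(289 − 3.5×35)×14 = 4662 mm²; tension across gage: (160 − 2×35)×14 = 1260 mm². R_n = min(0.6×450×4662, 0.6×300×8092) + 1.0×450×1260 = min(1258.7, 1456.6) + 567 = 1825.7 kN. φR_n = 0.75 × 1825.7 = 1369.3 kN.
Governing: min(3683.4, 2951.2, 1296.5, 1124.6, 1369.3) = 1124.6 kN → net-section rupture.

1124.6 kN (net-section rupture governs)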